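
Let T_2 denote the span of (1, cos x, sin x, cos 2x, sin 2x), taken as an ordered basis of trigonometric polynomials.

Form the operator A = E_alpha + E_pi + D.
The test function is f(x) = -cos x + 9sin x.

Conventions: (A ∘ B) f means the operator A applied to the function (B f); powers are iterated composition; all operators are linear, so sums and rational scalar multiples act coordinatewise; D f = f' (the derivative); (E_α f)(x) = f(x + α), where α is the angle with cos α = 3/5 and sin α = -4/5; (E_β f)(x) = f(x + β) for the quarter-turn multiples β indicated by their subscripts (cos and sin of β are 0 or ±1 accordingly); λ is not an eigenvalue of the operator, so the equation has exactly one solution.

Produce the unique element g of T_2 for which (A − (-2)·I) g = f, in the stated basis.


write g with unknown coordinates in the stated basis and equate coefficients in (A − (-2)·I) g = f
solving from the highest basis element down gives g = -(17/13)cos x + (71/13)sin x
check: A g = (21/13)cos x - (25/13)sin x
so A g − (-2)·g = -cos x + 9sin x = f ✓

the result is g(x) = -(17/13)cos x + (71/13)sin x


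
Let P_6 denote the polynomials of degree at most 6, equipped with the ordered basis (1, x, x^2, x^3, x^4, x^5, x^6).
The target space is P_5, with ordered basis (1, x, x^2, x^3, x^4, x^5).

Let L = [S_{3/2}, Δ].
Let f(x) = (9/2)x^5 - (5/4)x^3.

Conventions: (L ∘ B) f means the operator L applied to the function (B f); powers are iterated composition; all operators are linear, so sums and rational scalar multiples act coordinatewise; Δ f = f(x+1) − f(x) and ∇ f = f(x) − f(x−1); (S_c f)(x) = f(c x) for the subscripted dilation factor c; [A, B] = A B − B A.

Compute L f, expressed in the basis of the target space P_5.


Δ f = (45/2)x^4 + 45x^3 + (165/4)x^2 + (75/4)x + 13/4
S_{3/2} Δ f = (3645/32)x^4 + (1215/8)x^3 + (1485/16)x^2 + (225/8)x + 13/4
S_{3/2} f = (2187/64)x^5 - (135/32)x^3
Δ S_{3/2} f = (10935/64)x^4 + (10935/32)x^3 + (5265/16)x^2 + (10125/64)x + 1917/64
[S_{3/2}, Δ] f = -(3645/64)x^4 - (6075/32)x^3 - (945/4)x^2 - (8325/64)x - 1709/64

the image equals g(x) = -(3645/64)x^4 - (6075/32)x^3 - (945/4)x^2 - (8325/64)x - 1709/64


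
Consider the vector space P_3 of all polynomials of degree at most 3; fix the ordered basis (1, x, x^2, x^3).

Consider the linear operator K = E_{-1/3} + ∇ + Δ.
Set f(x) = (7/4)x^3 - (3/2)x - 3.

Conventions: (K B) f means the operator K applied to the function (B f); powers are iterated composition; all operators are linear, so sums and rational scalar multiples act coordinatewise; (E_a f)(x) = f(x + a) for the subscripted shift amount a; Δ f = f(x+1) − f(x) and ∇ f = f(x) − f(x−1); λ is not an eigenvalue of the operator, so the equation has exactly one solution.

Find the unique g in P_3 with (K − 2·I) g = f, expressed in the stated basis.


the result is g(x) = -(7/4)x^3 - (35/4)x^2 - (113/4)x - 5237/108

write g with unknown coordinates in the stated basis and equate coefficients in (K − 2·I) g = f
solving from the highest basis element down gives g = -(7/4)x^3 - (35/4)x^2 - (113/4)x - 5237/108
check: K g = -(7/4)x^3 - (35/2)x^2 - 58x - 5399/54
so K g − 2·g = (7/4)x^3 - (3/2)x - 3 = f ✓


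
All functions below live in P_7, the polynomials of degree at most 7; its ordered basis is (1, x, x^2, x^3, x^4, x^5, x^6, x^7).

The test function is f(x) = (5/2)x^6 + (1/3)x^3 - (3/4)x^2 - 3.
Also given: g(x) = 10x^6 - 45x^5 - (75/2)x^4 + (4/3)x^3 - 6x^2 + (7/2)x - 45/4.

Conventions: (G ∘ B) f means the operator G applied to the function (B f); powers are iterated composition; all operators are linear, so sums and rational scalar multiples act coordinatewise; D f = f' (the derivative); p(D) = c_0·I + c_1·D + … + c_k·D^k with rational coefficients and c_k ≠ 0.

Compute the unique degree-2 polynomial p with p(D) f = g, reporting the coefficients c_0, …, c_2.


D^0 f = (5/2)x^6 + (1/3)x^3 - (3/4)x^2 - 3
D^1 f = 15x^5 + x^2 - (3/2)x
D^2 f = 75x^4 + 2x - 3/2
matching coefficients of g against c_0 f + c_1 Df + … from the top degree down determines the c_i
solution: c_0 = 4, c_1 = -3, c_2 = -1/2

c_0 = 4, c_1 = -3, c_2 = -1/2


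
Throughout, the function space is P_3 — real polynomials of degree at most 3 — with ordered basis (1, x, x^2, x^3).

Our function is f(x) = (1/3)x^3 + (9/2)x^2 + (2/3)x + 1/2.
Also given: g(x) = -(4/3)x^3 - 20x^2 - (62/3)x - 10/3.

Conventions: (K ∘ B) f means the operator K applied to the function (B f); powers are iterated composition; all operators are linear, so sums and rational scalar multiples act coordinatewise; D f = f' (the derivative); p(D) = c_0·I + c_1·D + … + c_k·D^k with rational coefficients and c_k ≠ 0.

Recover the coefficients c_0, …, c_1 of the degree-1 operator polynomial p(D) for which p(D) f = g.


D^0 f = (1/3)x^3 + (9/2)x^2 + (2/3)x + 1/2
D^1 f = x^2 + 9x + 2/3
matching coefficients of g against c_0 f + c_1 Df + … from the top degree down determines the c_i
solution: c_0 = -4, c_1 = -2

p(D) = -4·I − 2·D, i.e. c_0 = -4, c_1 = -2


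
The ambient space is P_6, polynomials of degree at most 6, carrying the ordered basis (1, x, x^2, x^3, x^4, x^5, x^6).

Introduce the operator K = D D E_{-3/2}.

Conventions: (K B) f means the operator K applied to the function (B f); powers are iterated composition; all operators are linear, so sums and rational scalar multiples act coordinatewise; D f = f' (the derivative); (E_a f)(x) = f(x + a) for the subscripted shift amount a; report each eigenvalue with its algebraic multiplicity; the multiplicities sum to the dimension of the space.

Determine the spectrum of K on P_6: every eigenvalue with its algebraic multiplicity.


image of 1: 0
image of x: 0
image of x^2: 2
image of x^3: 6x - 9
image of x^4: 12x^2 - 36x + 27
image of x^5: 20x^3 - 90x^2 + 135x - 135/2
image of x^6: 30x^4 - 180x^3 + 405x^2 - 405x + 1215/8
the matrix is upper triangular; its diagonal is (0, 0, 0, 0, 0, 0, 0)
for a triangular matrix the eigenvalues are the diagonal entries, with algebraic multiplicity their repetition count

λ = 0 (multiplicity 7)


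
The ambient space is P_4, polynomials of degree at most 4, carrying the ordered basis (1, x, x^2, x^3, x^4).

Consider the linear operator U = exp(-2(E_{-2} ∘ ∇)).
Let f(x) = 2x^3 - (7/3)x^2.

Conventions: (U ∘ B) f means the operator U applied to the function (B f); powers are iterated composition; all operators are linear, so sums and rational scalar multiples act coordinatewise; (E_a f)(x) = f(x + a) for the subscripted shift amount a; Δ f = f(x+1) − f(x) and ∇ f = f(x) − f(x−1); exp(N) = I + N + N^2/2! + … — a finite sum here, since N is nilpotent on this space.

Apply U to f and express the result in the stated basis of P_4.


g(x) = 2x^3 - (43/3)x^2 + (280/3)x - 734/3

order-1 term: -12x^2 + (208/3)x - 298/3
order-2 term: 24x - 388/3
order-3 term: -16
the series for exp(-2(E_{-2} ∘ ∇)) f terminates at order 3
exp(-2(E_{-2} ∘ ∇)) f = 2x^3 - (43/3)x^2 + (280/3)x - 734/3


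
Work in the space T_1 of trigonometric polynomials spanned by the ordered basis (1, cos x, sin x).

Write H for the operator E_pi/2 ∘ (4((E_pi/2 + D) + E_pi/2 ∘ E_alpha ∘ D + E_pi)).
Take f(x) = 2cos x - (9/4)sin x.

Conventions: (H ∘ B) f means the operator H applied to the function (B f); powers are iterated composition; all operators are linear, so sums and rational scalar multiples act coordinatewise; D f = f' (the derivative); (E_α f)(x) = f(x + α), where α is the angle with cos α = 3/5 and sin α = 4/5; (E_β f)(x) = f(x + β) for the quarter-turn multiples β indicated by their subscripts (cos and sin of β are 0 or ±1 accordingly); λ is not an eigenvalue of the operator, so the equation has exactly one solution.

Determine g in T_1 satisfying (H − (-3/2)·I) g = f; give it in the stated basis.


write g with unknown coordinates in the stated basis and equate coefficients in (H − (-3/2)·I) g = f
solving from the highest basis element down gives g = -(420/1037)cos x - (215/2074)sin x
check: H g = (2704/1037)cos x - (2172/1037)sin x
so H g − (-3/2)·g = 2cos x - (9/4)sin x = f ✓

the image equals g(x) = -(420/1037)cos x - (215/2074)sin x


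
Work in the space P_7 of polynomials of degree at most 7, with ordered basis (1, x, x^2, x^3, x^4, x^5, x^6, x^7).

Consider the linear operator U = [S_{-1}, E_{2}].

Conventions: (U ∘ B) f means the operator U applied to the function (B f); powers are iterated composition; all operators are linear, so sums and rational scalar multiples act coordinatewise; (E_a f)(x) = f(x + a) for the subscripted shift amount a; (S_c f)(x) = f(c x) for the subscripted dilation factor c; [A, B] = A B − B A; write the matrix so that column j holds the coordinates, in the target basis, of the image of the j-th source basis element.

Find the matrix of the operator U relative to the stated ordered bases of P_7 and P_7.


image of 1: 0
image of x: 4
image of x^2: -8x
image of x^3: 12x^2 + 16
image of x^4: -16x^3 - 64x
image of x^5: 20x^4 + 160x^2 + 64
image of x^6: -24x^5 - 320x^3 - 384x
image of x^7: 28x^6 + 560x^4 + 1344x^2 + 256
each image's coordinates form column j of the matrix

the matrix is [[0, 4, 0, 16, 0, 64, 0, 256]; [0, 0, -8, 0, -64, 0, -384, 0]; [0, 0, 0, 12, 0, 160, 0, 1344]; [0, 0, 0, 0, -16, 0, -320, 0]; [0, 0, 0, 0, 0, 20, 0, 560]; [0, 0, 0, 0, 0, 0, -24, 0]; [0, 0, 0, 0, 0, 0, 0, 28]; [0, 0, 0, 0, 0, 0, 0, 0]] (rows listed top to bottom)


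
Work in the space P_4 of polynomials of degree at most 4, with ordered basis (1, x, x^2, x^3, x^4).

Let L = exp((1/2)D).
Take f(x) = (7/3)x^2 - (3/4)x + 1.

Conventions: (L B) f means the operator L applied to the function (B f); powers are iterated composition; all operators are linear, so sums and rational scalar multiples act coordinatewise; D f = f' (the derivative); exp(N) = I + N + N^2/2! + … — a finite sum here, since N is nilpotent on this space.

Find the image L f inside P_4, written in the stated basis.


order-1 term: (7/3)x - 3/8
order-2 term: 7/12
the series for exp((1/2)D) f terminates at order 2
exp((1/2)D) f = (7/3)x^2 + (19/12)x + 29/24

g(x) = (7/3)x^2 + (19/12)x + 29/24


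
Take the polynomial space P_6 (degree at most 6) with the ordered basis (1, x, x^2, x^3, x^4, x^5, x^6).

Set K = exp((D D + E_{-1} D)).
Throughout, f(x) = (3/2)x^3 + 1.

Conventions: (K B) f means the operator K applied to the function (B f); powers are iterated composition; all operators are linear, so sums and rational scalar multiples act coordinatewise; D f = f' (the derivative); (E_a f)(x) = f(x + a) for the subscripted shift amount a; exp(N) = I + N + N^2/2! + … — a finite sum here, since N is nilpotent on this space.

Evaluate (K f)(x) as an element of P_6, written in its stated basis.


the result is g(x) = (3/2)x^3 + (9/2)x^2 + (9/2)x + 7

order-1 term: (9/2)x^2 + 9/2
order-2 term: (9/2)x
order-3 term: 3/2
the series for exp((D D + E_{-1} D)) f terminates at order 3
exp((D D + E_{-1} D)) f = (3/2)x^3 + (9/2)x^2 + (9/2)x + 7


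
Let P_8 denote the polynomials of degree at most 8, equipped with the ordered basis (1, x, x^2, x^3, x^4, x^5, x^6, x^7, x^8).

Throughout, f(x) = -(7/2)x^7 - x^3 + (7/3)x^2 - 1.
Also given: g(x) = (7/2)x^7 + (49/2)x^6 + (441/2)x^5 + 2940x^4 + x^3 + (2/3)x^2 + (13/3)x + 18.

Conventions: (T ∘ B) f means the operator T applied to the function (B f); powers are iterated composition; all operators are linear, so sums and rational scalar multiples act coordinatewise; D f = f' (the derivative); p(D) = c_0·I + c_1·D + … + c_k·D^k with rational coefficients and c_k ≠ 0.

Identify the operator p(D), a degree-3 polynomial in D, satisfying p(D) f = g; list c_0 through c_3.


D^0 f = -(7/2)x^7 - x^3 + (7/3)x^2 - 1
D^1 f = -(49/2)x^6 - 3x^2 + (14/3)x
D^2 f = -147x^5 - 6x + 14/3
D^3 f = -735x^4 - 6
matching coefficients of g against c_0 f + c_1 Df + … from the top degree down determines the c_i
solution: c_0 = -1, c_1 = -1, c_2 = -3/2, c_3 = -4

c_0 = -1, c_1 = -1, c_2 = -3/2, c_3 = -4


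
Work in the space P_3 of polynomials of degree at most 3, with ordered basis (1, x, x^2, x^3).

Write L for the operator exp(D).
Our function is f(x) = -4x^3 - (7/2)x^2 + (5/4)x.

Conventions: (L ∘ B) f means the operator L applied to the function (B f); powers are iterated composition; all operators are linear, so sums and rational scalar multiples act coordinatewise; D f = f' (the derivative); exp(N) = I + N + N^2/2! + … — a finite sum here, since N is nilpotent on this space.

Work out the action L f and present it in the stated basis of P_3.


order-1 term: -12x^2 - 7x + 5/4
order-2 term: -12x - 7/2
order-3 term: -4
the series for exp(D) f terminates at order 3
exp(D) f = -4x^3 - (31/2)x^2 - (71/4)x - 25/4

the result is g(x) = -4x^3 - (31/2)x^2 - (71/4)x - 25/4


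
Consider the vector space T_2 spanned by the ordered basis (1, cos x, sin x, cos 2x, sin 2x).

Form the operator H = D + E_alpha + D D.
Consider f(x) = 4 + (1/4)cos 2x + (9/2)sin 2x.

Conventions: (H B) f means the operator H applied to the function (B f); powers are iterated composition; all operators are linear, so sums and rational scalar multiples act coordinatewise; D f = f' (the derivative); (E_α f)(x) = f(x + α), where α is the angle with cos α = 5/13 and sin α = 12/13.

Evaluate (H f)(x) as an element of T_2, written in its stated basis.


the result is g(x) = 4 + (573/52)cos 2x - (284/13)sin 2x

D f = 9cos 2x - (1/2)sin 2x
E_alpha f = 4 + (157/52)cos 2x - (87/26)sin 2x
D f = 9cos 2x - (1/2)sin 2x
D D f = -cos 2x - 18sin 2x
(D + E_alpha + D D) f = 4 + (573/52)cos 2x - (284/13)sin 2x


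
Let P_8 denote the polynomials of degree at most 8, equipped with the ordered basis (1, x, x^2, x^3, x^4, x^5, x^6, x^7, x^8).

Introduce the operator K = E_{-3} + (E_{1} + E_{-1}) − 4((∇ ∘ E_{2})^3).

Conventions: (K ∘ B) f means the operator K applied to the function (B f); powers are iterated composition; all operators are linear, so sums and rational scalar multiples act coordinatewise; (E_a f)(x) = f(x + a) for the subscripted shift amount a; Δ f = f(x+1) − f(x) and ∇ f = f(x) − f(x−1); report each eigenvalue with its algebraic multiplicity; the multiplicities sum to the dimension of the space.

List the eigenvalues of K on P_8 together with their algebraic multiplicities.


λ = 3 (multiplicity 9)

image of 1: 3
image of x: 3x - 3
image of x^2: 3x^2 - 6x + 11
image of x^3: 3x^3 - 9x^2 + 33x - 51
image of x^4: 3x^4 - 12x^3 + 66x^2 - 204x - 349
image of x^5: 3x^5 - 15x^4 + 110x^3 - 510x^2 - 1745x - 5163
image of x^6: 3x^6 - 18x^5 + 165x^4 - 1020x^3 - 5235x^2 - 30978x - 44629
image of x^7: 3x^7 - 21x^6 + 231x^5 - 1785x^4 - 12215x^3 - 108423x^2 - 312403x - 372291
image of x^8: 3x^8 - 24x^7 + 308x^6 - 2856x^5 - 24430x^4 - 289128x^3 - 1249612x^2 - 2978328x - 2784589
the matrix is upper triangular; its diagonal is (3, 3, 3, 3, 3, 3, 3, 3, 3)
for a triangular matrix the eigenvalues are the diagonal entries, with algebraic multiplicity their repetition count


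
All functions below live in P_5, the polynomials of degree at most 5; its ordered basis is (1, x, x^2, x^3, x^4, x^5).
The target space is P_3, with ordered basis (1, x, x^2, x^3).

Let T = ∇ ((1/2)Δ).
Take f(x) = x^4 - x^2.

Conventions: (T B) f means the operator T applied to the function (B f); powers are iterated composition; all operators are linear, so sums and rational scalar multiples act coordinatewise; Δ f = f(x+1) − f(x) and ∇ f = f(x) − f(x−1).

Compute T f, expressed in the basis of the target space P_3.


Δ f = 4x^3 + 6x^2 + 2x
((1/2)Δ) f = 2x^3 + 3x^2 + x
∇ ((1/2)Δ) f = 6x^2

g(x) = 6x^2


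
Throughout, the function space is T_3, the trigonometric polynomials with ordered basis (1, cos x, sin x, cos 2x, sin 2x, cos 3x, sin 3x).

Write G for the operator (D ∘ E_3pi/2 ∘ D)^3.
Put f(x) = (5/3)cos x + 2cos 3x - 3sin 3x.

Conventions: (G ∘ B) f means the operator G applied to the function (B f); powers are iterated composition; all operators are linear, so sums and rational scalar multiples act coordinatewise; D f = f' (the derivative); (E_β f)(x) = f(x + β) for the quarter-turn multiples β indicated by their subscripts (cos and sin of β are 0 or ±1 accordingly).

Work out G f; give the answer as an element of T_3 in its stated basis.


D f = -(5/3)sin x - 9cos 3x - 6sin 3x
E_3pi/2 D f = (5/3)cos x - 6cos 3x + 9sin 3x
D E_3pi/2 D f = -(5/3)sin x + 27cos 3x + 18sin 3x
D (D ∘ E_3pi/2 ∘ D) f = -(5/3)cos x + 54cos 3x - 81sin 3x
E_3pi/2 D (D ∘ E_3pi/2 ∘ D) f = -(5/3)sin x - 81cos 3x - 54sin 3x
D E_3pi/2 D (D ∘ E_3pi/2 ∘ D) f = -(5/3)cos x - 162cos 3x + 243sin 3x
D (D ∘ E_3pi/2 ∘ D) (D ∘ E_3pi/2 ∘ D) f = (5/3)sin x + 729cos 3x + 486sin 3x
E_3pi/2 D (D ∘ E_3pi/2 ∘ D) (D ∘ E_3pi/2 ∘ D) f = -(5/3)cos x + 486cos 3x - 729sin 3x
D E_3pi/2 D (D ∘ E_3pi/2 ∘ D) (D ∘ E_3pi/2 ∘ D) f = (5/3)sin x - 2187cos 3x - 1458sin 3x

the result is g(x) = (5/3)sin x - 2187cos 3x - 1458sin 3x


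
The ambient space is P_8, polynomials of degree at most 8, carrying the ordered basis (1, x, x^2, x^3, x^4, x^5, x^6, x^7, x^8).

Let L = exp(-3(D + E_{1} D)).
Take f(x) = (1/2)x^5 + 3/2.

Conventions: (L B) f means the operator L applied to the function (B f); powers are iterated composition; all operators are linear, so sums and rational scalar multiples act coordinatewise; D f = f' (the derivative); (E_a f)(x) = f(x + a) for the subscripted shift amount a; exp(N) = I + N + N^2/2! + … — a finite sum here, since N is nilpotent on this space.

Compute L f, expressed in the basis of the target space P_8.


the result is g(x) = (1/2)x^5 - 15x^4 + 150x^3 - 585x^2 + 780x - 204

order-1 term: -15x^4 - 30x^3 - 45x^2 - 30x - 15/2
order-2 term: 180x^3 + 540x^2 + 810x + 450
order-3 term: -1080x^2 - 3240x - 3240
order-4 term: 3240x + 6480
order-5 term: -3888
the series for exp(-3(D + E_{1} D)) f terminates at order 5
exp(-3(D + E_{1} D)) f = (1/2)x^5 - 15x^4 + 150x^3 - 585x^2 + 780x - 204


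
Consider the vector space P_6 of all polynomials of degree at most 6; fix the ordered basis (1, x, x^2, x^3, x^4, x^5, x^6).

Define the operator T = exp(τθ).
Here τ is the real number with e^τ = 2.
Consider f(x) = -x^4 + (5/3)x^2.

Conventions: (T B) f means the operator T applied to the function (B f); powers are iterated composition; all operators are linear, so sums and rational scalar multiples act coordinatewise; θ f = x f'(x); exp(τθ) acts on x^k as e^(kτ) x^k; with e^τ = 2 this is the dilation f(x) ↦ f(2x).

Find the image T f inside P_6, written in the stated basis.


exp(τθ) x^k = e^(kτ) x^k; with e^τ = 2 this sends x^k to 2^k x^k
x^2 ↦ 4 x^2
x^4 ↦ 16 x^4
applying this coordinatewise to f: exp(τθ) f = -16x^4 + (20/3)x^2

g(x) = -16x^4 + (20/3)x^2


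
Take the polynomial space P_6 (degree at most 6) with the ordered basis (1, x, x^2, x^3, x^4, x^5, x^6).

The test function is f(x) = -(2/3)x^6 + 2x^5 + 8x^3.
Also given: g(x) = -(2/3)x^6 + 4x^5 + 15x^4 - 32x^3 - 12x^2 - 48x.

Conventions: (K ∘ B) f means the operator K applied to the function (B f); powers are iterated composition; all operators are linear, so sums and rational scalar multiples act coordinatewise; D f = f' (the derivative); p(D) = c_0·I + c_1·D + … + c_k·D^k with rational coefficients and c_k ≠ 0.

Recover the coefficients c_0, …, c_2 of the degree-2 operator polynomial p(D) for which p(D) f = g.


D^0 f = -(2/3)x^6 + 2x^5 + 8x^3
D^1 f = -4x^5 + 10x^4 + 24x^2
D^2 f = -20x^4 + 40x^3 + 48x
matching coefficients of g against c_0 f + c_1 Df + … from the top degree down determines the c_i
solution: c_0 = 1, c_1 = -1/2, c_2 = -1

p(D) = I − (1/2)·D − D^2, i.e. c_0 = 1, c_1 = -1/2, c_2 = -1


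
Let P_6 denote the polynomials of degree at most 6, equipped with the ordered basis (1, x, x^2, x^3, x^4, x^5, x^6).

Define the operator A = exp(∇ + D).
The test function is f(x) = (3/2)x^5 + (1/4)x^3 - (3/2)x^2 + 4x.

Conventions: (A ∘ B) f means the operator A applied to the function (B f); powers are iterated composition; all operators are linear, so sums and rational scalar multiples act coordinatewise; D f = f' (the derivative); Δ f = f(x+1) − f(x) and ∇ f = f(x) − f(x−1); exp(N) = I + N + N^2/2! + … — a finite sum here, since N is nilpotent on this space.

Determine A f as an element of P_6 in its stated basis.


g(x) = (3/2)x^5 + 15x^4 + (181/4)x^3 + 45x^2 + (61/4)x + 35/4

order-1 term: 15x^4 - 15x^3 + (33/2)x^2 - (57/4)x + 45/4
order-2 term: 60x^3 - 90x^2 + (171/2)x - 75/2
order-3 term: 120x^2 - 180x + 107
order-4 term: 120x - 120
order-5 term: 48
the series for exp(∇ + D) f terminates at order 5
exp(∇ + D) f = (3/2)x^5 + 15x^4 + (181/4)x^3 + 45x^2 + (61/4)x + 35/4


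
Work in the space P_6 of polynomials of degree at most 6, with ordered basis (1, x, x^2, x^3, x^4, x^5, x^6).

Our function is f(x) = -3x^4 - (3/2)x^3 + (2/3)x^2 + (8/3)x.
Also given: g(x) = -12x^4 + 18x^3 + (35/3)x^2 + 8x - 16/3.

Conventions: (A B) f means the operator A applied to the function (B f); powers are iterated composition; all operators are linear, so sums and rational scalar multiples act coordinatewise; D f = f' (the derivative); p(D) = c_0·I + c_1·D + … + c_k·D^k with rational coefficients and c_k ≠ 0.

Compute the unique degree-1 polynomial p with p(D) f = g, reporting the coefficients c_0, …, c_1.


p(D) = 4·I − 2·D, i.e. c_0 = 4, c_1 = -2

D^0 f = -3x^4 - (3/2)x^3 + (2/3)x^2 + (8/3)x
D^1 f = -12x^3 - (9/2)x^2 + (4/3)x + 8/3
matching coefficients of g against c_0 f + c_1 Df + … from the top degree down determines the c_i
solution: c_0 = 4, c_1 = -2


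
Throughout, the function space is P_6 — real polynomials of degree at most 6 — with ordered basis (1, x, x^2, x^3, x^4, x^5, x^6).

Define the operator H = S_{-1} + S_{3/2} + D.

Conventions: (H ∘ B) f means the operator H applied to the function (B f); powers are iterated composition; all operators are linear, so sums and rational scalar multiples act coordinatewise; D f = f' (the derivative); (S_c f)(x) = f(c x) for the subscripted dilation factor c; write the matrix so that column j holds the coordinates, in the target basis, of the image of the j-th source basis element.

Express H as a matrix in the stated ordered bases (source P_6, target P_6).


image of 1: 2
image of x: (1/2)x + 1
image of x^2: (13/4)x^2 + 2x
image of x^3: (19/8)x^3 + 3x^2
image of x^4: (97/16)x^4 + 4x^3
image of x^5: (211/32)x^5 + 5x^4
image of x^6: (793/64)x^6 + 6x^5
each image's coordinates form column j of the matrix

the matrix is [[2, 1, 0, 0, 0, 0, 0]; [0, 1/2, 2, 0, 0, 0, 0]; [0, 0, 13/4, 3, 0, 0, 0]; [0, 0, 0, 19/8, 4, 0, 0]; [0, 0, 0, 0, 97/16, 5, 0]; [0, 0, 0, 0, 0, 211/32, 6]; [0, 0, 0, 0, 0, 0, 793/64]] (rows listed top to bottom)


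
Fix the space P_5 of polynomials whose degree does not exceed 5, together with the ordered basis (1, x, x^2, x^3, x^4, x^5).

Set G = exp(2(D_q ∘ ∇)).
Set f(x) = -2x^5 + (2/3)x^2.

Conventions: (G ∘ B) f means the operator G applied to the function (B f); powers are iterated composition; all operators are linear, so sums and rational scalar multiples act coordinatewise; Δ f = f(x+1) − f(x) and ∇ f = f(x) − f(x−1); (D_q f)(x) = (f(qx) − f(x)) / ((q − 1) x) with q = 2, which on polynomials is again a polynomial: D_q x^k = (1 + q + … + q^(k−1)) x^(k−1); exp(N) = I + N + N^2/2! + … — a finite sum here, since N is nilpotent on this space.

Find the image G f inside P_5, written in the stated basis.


order-1 term: -300x^3 + 280x^2 - 120x + 68/3
order-2 term: -2700x + 1460
the series for exp(2(D_q ∘ ∇)) f terminates at order 2
exp(2(D_q ∘ ∇)) f = -2x^5 - 300x^3 + (842/3)x^2 - 2820x + 4448/3

g(x) = -2x^5 - 300x^3 + (842/3)x^2 - 2820x + 4448/3


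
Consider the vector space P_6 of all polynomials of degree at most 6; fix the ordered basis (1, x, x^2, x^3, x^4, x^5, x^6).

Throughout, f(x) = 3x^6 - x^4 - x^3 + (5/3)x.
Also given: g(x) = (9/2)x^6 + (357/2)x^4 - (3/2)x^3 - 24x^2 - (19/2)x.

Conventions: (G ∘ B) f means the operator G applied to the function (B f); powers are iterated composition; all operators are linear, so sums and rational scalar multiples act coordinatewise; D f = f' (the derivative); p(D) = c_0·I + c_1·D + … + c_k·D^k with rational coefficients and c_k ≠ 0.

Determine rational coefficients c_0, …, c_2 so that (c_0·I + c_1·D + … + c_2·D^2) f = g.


c_0 = 3/2, c_1 = 0, c_2 = 2

D^0 f = 3x^6 - x^4 - x^3 + (5/3)x
D^1 f = 18x^5 - 4x^3 - 3x^2 + 5/3
D^2 f = 90x^4 - 12x^2 - 6x
matching coefficients of g against c_0 f + c_1 Df + … from the top degree down determines the c_i
solution: c_0 = 3/2, c_1 = 0, c_2 = 2


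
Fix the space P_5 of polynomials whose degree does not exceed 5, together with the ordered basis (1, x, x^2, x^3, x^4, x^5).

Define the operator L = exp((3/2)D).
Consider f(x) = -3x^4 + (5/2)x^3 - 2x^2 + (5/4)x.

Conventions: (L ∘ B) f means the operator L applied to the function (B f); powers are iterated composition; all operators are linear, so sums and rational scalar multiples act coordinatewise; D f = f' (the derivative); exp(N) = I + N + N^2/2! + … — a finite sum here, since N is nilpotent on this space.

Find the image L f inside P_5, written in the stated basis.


order-1 term: -18x^3 + (45/4)x^2 - 6x + 15/8
order-2 term: -(81/2)x^2 + (135/8)x - 9/2
order-3 term: -(81/2)x + 135/16
order-4 term: -243/16
the series for exp((3/2)D) f terminates at order 4
exp((3/2)D) f = -3x^4 - (31/2)x^3 - (125/4)x^2 - (227/8)x - 75/8

the result is g(x) = -3x^4 - (31/2)x^3 - (125/4)x^2 - (227/8)x - 75/8


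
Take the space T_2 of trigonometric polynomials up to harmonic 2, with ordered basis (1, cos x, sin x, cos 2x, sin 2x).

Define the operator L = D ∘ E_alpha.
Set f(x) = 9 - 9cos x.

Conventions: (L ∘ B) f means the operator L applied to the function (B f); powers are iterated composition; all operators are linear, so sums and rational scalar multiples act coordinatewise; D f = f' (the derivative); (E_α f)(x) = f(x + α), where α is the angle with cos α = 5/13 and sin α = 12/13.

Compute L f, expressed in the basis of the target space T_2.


g(x) = (108/13)cos x + (45/13)sin x

E_alpha f = 9 - (45/13)cos x + (108/13)sin x
D E_alpha f = (108/13)cos x + (45/13)sin x


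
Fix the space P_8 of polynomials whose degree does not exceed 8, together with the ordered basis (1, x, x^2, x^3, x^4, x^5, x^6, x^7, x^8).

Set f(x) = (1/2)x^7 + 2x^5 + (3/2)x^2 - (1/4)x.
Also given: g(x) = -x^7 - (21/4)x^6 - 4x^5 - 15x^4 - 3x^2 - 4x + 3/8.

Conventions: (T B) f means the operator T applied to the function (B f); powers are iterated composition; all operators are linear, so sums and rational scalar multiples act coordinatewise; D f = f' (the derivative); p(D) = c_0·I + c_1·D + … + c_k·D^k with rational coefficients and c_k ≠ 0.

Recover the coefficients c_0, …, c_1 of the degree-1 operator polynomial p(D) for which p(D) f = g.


D^0 f = (1/2)x^7 + 2x^5 + (3/2)x^2 - (1/4)x
D^1 f = (7/2)x^6 + 10x^4 + 3x - 1/4
matching coefficients of g against c_0 f + c_1 Df + … from the top degree down determines the c_i
solution: c_0 = -2, c_1 = -3/2

c_0 = -2, c_1 = -3/2


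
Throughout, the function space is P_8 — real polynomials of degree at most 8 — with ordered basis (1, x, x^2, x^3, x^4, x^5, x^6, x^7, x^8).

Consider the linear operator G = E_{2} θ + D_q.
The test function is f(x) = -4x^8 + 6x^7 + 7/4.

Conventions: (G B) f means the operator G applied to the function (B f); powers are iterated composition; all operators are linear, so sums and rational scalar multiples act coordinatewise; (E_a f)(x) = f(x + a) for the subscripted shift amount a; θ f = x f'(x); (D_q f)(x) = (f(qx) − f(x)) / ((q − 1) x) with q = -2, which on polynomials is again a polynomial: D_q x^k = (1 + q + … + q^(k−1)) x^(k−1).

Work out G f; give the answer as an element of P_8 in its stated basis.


θ f = -32x^8 + 42x^7
E_{2} θ f = -32x^8 - 470x^7 - 2996x^6 - 10808x^5 - 24080x^4 - 33824x^3 - 29120x^2 - 13952x - 2816
D_q f = 340x^7 + 258x^6
(E_{2} θ + D_q) f = -32x^8 - 130x^7 - 2738x^6 - 10808x^5 - 24080x^4 - 33824x^3 - 29120x^2 - 13952x - 2816

the image equals g(x) = -32x^8 - 130x^7 - 2738x^6 - 10808x^5 - 24080x^4 - 33824x^3 - 29120x^2 - 13952x - 2816


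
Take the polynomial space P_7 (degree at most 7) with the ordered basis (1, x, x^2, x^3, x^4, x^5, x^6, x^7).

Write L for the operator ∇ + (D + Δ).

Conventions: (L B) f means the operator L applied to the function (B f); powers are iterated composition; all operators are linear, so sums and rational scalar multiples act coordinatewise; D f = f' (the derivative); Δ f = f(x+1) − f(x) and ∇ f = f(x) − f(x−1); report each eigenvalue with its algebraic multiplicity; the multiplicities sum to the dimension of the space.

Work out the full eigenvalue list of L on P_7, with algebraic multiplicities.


image of 1: 0
image of x: 3
image of x^2: 6x
image of x^3: 9x^2 + 2
image of x^4: 12x^3 + 8x
image of x^5: 15x^4 + 20x^2 + 2
image of x^6: 18x^5 + 40x^3 + 12x
image of x^7: 21x^6 + 70x^4 + 42x^2 + 2
the matrix is upper triangular; its diagonal is (0, 0, 0, 0, 0, 0, 0, 0)
for a triangular matrix the eigenvalues are the diagonal entries, with algebraic multiplicity their repetition count

λ = 0 (multiplicity 8)


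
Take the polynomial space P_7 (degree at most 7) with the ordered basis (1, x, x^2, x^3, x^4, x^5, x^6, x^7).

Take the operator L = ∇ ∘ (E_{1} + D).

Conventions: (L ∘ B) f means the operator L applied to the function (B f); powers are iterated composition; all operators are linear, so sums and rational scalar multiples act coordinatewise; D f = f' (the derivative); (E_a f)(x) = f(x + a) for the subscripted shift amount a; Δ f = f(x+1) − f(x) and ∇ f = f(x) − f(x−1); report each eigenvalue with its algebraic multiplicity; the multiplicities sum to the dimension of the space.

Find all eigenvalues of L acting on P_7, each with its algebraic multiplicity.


λ = 0 (multiplicity 8)

image of 1: 0
image of x: 1
image of x^2: 2x + 3
image of x^3: 3x^2 + 9x - 2
image of x^4: 4x^3 + 18x^2 - 8x + 5
image of x^5: 5x^4 + 30x^3 - 20x^2 + 25x - 4
image of x^6: 6x^5 + 45x^4 - 40x^3 + 75x^2 - 24x + 7
image of x^7: 7x^6 + 63x^5 - 70x^4 + 175x^3 - 84x^2 + 49x - 6
the matrix is upper triangular; its diagonal is (0, 0, 0, 0, 0, 0, 0, 0)
for a triangular matrix the eigenvalues are the diagonal entries, with algebraic multiplicity their repetition count


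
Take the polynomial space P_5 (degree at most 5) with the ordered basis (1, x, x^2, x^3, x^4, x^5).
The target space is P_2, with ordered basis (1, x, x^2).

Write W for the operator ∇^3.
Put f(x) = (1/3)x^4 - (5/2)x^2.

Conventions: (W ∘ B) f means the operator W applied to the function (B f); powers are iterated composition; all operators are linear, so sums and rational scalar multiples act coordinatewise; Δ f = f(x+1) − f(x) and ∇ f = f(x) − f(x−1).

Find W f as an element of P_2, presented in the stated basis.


∇ f = (4/3)x^3 - 2x^2 - (11/3)x + 13/6
∇ ∇ f = 4x^2 - 8x - 1/3
∇ ∇ ∇ f = 8x - 12

the image equals g(x) = 8x - 12


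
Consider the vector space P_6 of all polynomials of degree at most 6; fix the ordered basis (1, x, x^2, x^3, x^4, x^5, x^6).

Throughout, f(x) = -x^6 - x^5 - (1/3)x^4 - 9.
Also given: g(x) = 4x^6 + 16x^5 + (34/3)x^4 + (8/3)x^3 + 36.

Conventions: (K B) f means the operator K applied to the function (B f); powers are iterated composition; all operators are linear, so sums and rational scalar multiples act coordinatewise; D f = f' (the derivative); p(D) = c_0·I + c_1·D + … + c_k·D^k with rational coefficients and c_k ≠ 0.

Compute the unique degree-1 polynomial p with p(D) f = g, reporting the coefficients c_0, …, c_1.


D^0 f = -x^6 - x^5 - (1/3)x^4 - 9
D^1 f = -6x^5 - 5x^4 - (4/3)x^3
matching coefficients of g against c_0 f + c_1 Df + … from the top degree down determines the c_i
solution: c_0 = -4, c_1 = -2

c_0 = -4, c_1 = -2


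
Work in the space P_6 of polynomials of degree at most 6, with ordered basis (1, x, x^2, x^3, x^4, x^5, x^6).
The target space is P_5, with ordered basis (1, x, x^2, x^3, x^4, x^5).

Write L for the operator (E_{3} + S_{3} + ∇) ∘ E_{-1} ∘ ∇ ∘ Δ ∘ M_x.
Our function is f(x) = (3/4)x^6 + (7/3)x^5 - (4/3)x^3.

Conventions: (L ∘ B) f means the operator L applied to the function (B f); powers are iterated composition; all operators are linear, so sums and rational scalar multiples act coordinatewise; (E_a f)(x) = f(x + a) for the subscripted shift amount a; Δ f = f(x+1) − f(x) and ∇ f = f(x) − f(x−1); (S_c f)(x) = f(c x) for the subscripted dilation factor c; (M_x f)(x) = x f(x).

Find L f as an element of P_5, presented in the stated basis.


the image equals g(x) = 7686x^5 - 6545x^4 + 3570x^3 + 5685x^2 + 4662x + 2961

M_x f = (3/4)x^7 + (7/3)x^6 - (4/3)x^4
Δ M_x f = (21/4)x^6 + (119/4)x^5 + (245/4)x^4 + (811/12)x^3 + (171/4)x^2 + (167/12)x + 7/4
∇ (Δ ∘ M_x) f = (63/2)x^5 + 70x^4 + (105/2)x^3 + 54x^2 + (21/2)x + 2
E_{-1} ∇ (Δ ∘ M_x) f = (63/2)x^5 - (175/2)x^4 + (175/2)x^3 + (3/2)x^2 - (125/2)x + 63/2
E_{3} (E_{-1} ∘ ∇) (Δ ∘ M_x) f = (63/2)x^5 + 385x^4 + (3745/2)x^3 + 4569x^2 + (11233/2)x + 2787
S_{3} (E_{-1} ∘ ∇) (Δ ∘ M_x) f = (15309/2)x^5 - (14175/2)x^4 + (4725/2)x^3 + (27/2)x^2 - (375/2)x + 63/2
∇ (E_{-1} ∘ ∇) (Δ ∘ M_x) f = (315/2)x^4 - 665x^3 + (2205/2)x^2 - 767x + 285/2
(E_{3} + S_{3} + ∇) (E_{-1} ∘ ∇) (Δ ∘ M_x) f = 7686x^5 - 6545x^4 + 3570x^3 + 5685x^2 + 4662x + 2961


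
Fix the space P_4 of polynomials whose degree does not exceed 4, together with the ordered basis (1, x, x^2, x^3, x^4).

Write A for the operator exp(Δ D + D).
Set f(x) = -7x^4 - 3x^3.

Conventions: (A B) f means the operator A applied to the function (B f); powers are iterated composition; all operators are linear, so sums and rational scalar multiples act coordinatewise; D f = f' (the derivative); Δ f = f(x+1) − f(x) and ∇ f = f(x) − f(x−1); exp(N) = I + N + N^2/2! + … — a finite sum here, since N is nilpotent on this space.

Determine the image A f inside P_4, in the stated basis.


order-1 term: -28x^3 - 93x^2 - 102x - 37
order-2 term: -42x^2 - 177x - 186
order-3 term: -28x - 87
order-4 term: -7
the series for exp(Δ D + D) f terminates at order 4
exp(Δ D + D) f = -7x^4 - 31x^3 - 135x^2 - 307x - 317

the result is g(x) = -7x^4 - 31x^3 - 135x^2 - 307x - 317


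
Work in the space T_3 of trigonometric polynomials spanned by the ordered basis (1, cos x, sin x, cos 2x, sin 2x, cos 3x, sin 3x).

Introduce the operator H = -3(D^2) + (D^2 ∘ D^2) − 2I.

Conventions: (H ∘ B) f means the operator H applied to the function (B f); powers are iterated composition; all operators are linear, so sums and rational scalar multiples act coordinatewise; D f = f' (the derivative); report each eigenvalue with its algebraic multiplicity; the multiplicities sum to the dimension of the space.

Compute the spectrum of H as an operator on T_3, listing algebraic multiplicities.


image of 1: -2
image of cos x: 2cos x
image of sin x: 2sin x
image of cos 2x: 26cos 2x
image of sin 2x: 26sin 2x
image of cos 3x: 106cos 3x
image of sin 3x: 106sin 3x
the matrix is diagonal; its diagonal is (-2, 2, 2, 26, 26, 106, 106)
for a triangular matrix the eigenvalues are the diagonal entries, with algebraic multiplicity their repetition count

λ = -2 (multiplicity 1), λ = 2 (multiplicity 2), λ = 26 (multiplicity 2), λ = 106 (multiplicity 2)


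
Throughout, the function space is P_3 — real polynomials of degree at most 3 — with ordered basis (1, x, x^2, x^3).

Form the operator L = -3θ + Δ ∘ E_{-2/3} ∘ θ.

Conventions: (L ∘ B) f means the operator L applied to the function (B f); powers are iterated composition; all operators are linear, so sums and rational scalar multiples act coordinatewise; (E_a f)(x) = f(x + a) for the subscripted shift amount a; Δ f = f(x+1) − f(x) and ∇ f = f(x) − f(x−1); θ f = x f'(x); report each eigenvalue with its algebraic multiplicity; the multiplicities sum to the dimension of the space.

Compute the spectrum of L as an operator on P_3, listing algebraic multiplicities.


image of 1: 0
image of x: -3x + 1
image of x^2: -6x^2 + 4x - 2/3
image of x^3: -9x^3 + 9x^2 - 3x + 1
the matrix is upper triangular; its diagonal is (0, -3, -6, -9)
for a triangular matrix the eigenvalues are the diagonal entries, with algebraic multiplicity their repetition count

λ = -9 (multiplicity 1), λ = -6 (multiplicity 1), λ = -3 (multiplicity 1), λ = 0 (multiplicity 1)


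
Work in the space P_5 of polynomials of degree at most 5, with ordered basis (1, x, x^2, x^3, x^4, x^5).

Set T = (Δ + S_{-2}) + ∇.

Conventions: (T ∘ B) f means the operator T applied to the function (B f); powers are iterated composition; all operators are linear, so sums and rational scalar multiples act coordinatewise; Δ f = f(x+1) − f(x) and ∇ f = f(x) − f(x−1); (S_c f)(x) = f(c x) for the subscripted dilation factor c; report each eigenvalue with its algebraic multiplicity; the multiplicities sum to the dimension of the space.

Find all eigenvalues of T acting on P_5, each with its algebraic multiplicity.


image of 1: 1
image of x: -2x + 2
image of x^2: 4x^2 + 4x
image of x^3: -8x^3 + 6x^2 + 2
image of x^4: 16x^4 + 8x^3 + 8x
image of x^5: -32x^5 + 10x^4 + 20x^2 + 2
the matrix is upper triangular; its diagonal is (1, -2, 4, -8, 16, -32)
for a triangular matrix the eigenvalues are the diagonal entries, with algebraic multiplicity their repetition count

λ = -32 (multiplicity 1), λ = -8 (multiplicity 1), λ = -2 (multiplicity 1), λ = 1 (multiplicity 1), λ = 4 (multiplicity 1), λ = 16 (multiplicity 1)


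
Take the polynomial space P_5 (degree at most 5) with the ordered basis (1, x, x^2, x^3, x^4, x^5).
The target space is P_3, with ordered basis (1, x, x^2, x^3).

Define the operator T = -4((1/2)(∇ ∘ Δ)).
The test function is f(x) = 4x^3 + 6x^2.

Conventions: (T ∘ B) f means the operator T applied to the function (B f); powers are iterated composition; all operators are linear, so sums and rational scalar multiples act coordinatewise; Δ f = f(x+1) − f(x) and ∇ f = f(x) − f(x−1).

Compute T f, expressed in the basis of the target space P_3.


Δ f = 12x^2 + 24x + 10
∇ Δ f = 24x + 12
((1/2)(∇ ∘ Δ)) f = 12x + 6
(-4((1/2)(∇ ∘ Δ))) f = -48x - 24

g(x) = -48x - 24


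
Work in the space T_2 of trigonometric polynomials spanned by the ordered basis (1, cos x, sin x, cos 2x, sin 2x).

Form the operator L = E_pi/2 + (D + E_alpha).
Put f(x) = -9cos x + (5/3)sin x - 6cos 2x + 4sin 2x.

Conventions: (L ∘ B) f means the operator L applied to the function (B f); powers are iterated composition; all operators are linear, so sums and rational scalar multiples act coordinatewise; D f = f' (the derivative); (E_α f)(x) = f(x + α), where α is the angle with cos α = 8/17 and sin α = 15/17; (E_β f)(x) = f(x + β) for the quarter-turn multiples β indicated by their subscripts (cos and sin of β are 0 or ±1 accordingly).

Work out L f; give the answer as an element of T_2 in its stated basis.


E_pi/2 f = (5/3)cos x + 9sin x + 6cos 2x - 4sin 2x
D f = (5/3)cos x + 9sin x + 8cos 2x + 12sin 2x
E_alpha f = -(47/17)cos x + (445/51)sin x + (1926/289)cos 2x + (796/289)sin 2x
(D + E_alpha) f = -(56/51)cos x + (904/51)sin x + (4238/289)cos 2x + (4264/289)sin 2x
(E_pi/2 + (D + E_alpha)) f = (29/51)cos x + (1363/51)sin x + (5972/289)cos 2x + (3108/289)sin 2x

the result is g(x) = (29/51)cos x + (1363/51)sin x + (5972/289)cos 2x + (3108/289)sin 2x


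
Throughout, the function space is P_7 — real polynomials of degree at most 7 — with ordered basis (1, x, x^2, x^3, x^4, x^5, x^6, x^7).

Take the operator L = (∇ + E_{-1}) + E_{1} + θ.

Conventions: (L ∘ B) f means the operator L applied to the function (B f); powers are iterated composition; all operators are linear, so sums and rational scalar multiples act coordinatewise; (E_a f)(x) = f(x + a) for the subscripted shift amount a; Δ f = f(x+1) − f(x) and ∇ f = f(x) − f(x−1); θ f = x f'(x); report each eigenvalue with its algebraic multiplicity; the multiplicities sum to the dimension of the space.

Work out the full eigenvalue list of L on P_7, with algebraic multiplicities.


λ = 2 (multiplicity 1), λ = 3 (multiplicity 1), λ = 4 (multiplicity 1), λ = 5 (multiplicity 1), λ = 6 (multiplicity 1), λ = 7 (multiplicity 1), λ = 8 (multiplicity 1), λ = 9 (multiplicity 1)

image of 1: 2
image of x: 3x + 1
image of x^2: 4x^2 + 2x + 1
image of x^3: 5x^3 + 3x^2 + 3x + 1
image of x^4: 6x^4 + 4x^3 + 6x^2 + 4x + 1
image of x^5: 7x^5 + 5x^4 + 10x^3 + 10x^2 + 5x + 1
image of x^6: 8x^6 + 6x^5 + 15x^4 + 20x^3 + 15x^2 + 6x + 1
image of x^7: 9x^7 + 7x^6 + 21x^5 + 35x^4 + 35x^3 + 21x^2 + 7x + 1
the matrix is upper triangular; its diagonal is (2, 3, 4, 5, 6, 7, 8, 9)
for a triangular matrix the eigenvalues are the diagonal entries, with algebraic multiplicity their repetition count
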